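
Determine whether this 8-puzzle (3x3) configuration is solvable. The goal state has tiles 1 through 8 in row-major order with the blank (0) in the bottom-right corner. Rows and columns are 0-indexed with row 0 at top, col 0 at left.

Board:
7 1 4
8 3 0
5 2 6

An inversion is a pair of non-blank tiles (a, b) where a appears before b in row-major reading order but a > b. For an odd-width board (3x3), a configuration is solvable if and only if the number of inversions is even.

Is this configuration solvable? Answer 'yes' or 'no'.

Inversions (pairs i<j in row-major order where tile[i] > tile[j] > 0): 14
14 is even, so the puzzle is solvable.

Answer: yes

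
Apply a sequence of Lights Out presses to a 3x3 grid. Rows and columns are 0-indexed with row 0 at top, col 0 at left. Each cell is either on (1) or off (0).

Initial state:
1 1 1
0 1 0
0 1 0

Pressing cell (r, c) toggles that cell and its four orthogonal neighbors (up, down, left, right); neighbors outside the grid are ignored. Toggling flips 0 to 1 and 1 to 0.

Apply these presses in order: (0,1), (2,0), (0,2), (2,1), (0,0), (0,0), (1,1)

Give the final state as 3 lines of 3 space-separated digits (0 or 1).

Answer: 0 0 1
0 0 0
0 0 1

Derivation:
After press 1 at (0,1):
0 0 0
0 0 0
0 1 0

After press 2 at (2,0):
0 0 0
1 0 0
1 0 0

After press 3 at (0,2):
0 1 1
1 0 1
1 0 0

After press 4 at (2,1):
0 1 1
1 1 1
0 1 1

After press 5 at (0,0):
1 0 1
0 1 1
0 1 1

After press 6 at (0,0):
0 1 1
1 1 1
0 1 1

After press 7 at (1,1):
0 0 1
0 0 0
0 0 1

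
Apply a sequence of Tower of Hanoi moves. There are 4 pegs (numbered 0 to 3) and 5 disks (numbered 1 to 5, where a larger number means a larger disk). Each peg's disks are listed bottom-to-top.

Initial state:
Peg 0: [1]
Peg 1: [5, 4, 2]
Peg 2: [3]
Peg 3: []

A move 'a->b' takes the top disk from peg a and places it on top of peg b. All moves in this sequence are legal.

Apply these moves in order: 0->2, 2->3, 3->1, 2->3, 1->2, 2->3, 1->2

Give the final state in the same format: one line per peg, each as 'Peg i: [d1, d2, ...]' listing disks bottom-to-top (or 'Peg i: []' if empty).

Answer: Peg 0: []
Peg 1: [5, 4]
Peg 2: [2]
Peg 3: [3, 1]

Derivation:
After move 1 (0->2):
Peg 0: []
Peg 1: [5, 4, 2]
Peg 2: [3, 1]
Peg 3: []

After move 2 (2->3):
Peg 0: []
Peg 1: [5, 4, 2]
Peg 2: [3]
Peg 3: [1]

After move 3 (3->1):
Peg 0: []
Peg 1: [5, 4, 2, 1]
Peg 2: [3]
Peg 3: []

After move 4 (2->3):
Peg 0: []
Peg 1: [5, 4, 2, 1]
Peg 2: []
Peg 3: [3]

After move 5 (1->2):
Peg 0: []
Peg 1: [5, 4, 2]
Peg 2: [1]
Peg 3: [3]

After move 6 (2->3):
Peg 0: []
Peg 1: [5, 4, 2]
Peg 2: []
Peg 3: [3, 1]

After move 7 (1->2):
Peg 0: []
Peg 1: [5, 4]
Peg 2: [2]
Peg 3: [3, 1]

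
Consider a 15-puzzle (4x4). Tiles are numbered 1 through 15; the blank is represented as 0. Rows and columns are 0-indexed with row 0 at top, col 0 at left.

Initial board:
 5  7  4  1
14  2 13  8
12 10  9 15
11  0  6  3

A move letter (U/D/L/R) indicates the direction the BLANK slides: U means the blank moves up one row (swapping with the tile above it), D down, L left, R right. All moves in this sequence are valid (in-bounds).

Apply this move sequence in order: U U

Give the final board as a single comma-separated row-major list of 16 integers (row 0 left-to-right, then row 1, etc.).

Answer: 5, 7, 4, 1, 14, 0, 13, 8, 12, 2, 9, 15, 11, 10, 6, 3

Derivation:
After move 1 (U):
 5  7  4  1
14  2 13  8
12  0  9 15
11 10  6  3

After move 2 (U):
 5  7  4  1
14  0 13  8
12  2  9 15
11 10  6  3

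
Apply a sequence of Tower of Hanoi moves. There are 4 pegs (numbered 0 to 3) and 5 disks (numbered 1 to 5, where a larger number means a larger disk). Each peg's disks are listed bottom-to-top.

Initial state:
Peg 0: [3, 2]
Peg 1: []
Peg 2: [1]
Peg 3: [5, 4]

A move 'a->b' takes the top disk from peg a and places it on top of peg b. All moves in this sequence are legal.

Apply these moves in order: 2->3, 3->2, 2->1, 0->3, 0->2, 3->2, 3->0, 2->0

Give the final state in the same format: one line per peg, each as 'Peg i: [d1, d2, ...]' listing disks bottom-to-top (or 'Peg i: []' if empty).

After move 1 (2->3):
Peg 0: [3, 2]
Peg 1: []
Peg 2: []
Peg 3: [5, 4, 1]

After move 2 (3->2):
Peg 0: [3, 2]
Peg 1: []
Peg 2: [1]
Peg 3: [5, 4]

After move 3 (2->1):
Peg 0: [3, 2]
Peg 1: [1]
Peg 2: []
Peg 3: [5, 4]

After move 4 (0->3):
Peg 0: [3]
Peg 1: [1]
Peg 2: []
Peg 3: [5, 4, 2]

After move 5 (0->2):
Peg 0: []
Peg 1: [1]
Peg 2: [3]
Peg 3: [5, 4, 2]

After move 6 (3->2):
Peg 0: []
Peg 1: [1]
Peg 2: [3, 2]
Peg 3: [5, 4]

After move 7 (3->0):
Peg 0: [4]
Peg 1: [1]
Peg 2: [3, 2]
Peg 3: [5]

After move 8 (2->0):
Peg 0: [4, 2]
Peg 1: [1]
Peg 2: [3]
Peg 3: [5]

Answer: Peg 0: [4, 2]
Peg 1: [1]
Peg 2: [3]
Peg 3: [5]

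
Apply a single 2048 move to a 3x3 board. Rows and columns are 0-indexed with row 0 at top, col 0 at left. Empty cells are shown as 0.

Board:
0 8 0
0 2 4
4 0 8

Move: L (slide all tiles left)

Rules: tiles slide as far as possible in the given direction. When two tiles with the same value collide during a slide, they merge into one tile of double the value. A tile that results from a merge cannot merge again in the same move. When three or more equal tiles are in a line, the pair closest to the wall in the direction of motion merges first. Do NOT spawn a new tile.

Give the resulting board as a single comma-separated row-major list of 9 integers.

Answer: 8, 0, 0, 2, 4, 0, 4, 8, 0

Derivation:
Slide left:
row 0: [0, 8, 0] -> [8, 0, 0]
row 1: [0, 2, 4] -> [2, 4, 0]
row 2: [4, 0, 8] -> [4, 8, 0]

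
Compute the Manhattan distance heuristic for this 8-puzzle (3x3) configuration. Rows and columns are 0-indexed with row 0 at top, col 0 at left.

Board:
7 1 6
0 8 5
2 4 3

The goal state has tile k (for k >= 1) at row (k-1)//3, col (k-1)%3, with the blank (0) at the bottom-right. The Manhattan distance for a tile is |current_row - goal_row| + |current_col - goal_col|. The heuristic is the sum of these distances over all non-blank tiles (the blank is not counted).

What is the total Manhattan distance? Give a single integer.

Tile 7: (0,0)->(2,0) = 2
Tile 1: (0,1)->(0,0) = 1
Tile 6: (0,2)->(1,2) = 1
Tile 8: (1,1)->(2,1) = 1
Tile 5: (1,2)->(1,1) = 1
Tile 2: (2,0)->(0,1) = 3
Tile 4: (2,1)->(1,0) = 2
Tile 3: (2,2)->(0,2) = 2
Sum: 2 + 1 + 1 + 1 + 1 + 3 + 2 + 2 = 13

Answer: 13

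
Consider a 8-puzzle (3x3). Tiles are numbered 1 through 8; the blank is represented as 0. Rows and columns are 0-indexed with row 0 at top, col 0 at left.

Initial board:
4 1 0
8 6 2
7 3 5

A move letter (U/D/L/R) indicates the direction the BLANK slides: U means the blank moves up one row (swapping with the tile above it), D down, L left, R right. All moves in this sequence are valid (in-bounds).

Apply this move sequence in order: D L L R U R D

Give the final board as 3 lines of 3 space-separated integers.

After move 1 (D):
4 1 2
8 6 0
7 3 5

After move 2 (L):
4 1 2
8 0 6
7 3 5

After move 3 (L):
4 1 2
0 8 6
7 3 5

After move 4 (R):
4 1 2
8 0 6
7 3 5

After move 5 (U):
4 0 2
8 1 6
7 3 5

After move 6 (R):
4 2 0
8 1 6
7 3 5

After move 7 (D):
4 2 6
8 1 0
7 3 5

Answer: 4 2 6
8 1 0
7 3 5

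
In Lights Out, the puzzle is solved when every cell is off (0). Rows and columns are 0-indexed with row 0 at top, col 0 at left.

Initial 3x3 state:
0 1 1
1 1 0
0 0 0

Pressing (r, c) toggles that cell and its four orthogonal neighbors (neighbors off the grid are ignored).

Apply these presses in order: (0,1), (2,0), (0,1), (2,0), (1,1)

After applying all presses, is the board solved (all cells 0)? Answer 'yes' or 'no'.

After press 1 at (0,1):
1 0 0
1 0 0
0 0 0

After press 2 at (2,0):
1 0 0
0 0 0
1 1 0

After press 3 at (0,1):
0 1 1
0 1 0
1 1 0

After press 4 at (2,0):
0 1 1
1 1 0
0 0 0

After press 5 at (1,1):
0 0 1
0 0 1
0 1 0

Lights still on: 3

Answer: no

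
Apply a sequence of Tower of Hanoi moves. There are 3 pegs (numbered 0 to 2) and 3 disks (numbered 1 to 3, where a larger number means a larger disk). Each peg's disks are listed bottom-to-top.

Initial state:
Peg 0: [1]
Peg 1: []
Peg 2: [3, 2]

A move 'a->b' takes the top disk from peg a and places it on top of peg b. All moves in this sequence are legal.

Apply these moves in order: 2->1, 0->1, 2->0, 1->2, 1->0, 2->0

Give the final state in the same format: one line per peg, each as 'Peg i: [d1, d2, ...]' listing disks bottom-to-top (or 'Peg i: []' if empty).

Answer: Peg 0: [3, 2, 1]
Peg 1: []
Peg 2: []

Derivation:
After move 1 (2->1):
Peg 0: [1]
Peg 1: [2]
Peg 2: [3]

After move 2 (0->1):
Peg 0: []
Peg 1: [2, 1]
Peg 2: [3]

After move 3 (2->0):
Peg 0: [3]
Peg 1: [2, 1]
Peg 2: []

After move 4 (1->2):
Peg 0: [3]
Peg 1: [2]
Peg 2: [1]

After move 5 (1->0):
Peg 0: [3, 2]
Peg 1: []
Peg 2: [1]

After move 6 (2->0):
Peg 0: [3, 2, 1]
Peg 1: []
Peg 2: []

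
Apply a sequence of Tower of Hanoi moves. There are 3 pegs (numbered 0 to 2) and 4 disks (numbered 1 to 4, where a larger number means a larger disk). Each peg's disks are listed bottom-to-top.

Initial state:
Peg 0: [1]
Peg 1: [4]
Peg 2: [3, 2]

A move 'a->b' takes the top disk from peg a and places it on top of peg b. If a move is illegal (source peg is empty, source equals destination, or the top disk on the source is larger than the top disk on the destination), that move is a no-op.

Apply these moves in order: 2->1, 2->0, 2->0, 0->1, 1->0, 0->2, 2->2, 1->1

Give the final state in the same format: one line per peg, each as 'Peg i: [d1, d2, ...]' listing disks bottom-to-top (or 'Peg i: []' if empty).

After move 1 (2->1):
Peg 0: [1]
Peg 1: [4, 2]
Peg 2: [3]

After move 2 (2->0):
Peg 0: [1]
Peg 1: [4, 2]
Peg 2: [3]

After move 3 (2->0):
Peg 0: [1]
Peg 1: [4, 2]
Peg 2: [3]

After move 4 (0->1):
Peg 0: []
Peg 1: [4, 2, 1]
Peg 2: [3]

After move 5 (1->0):
Peg 0: [1]
Peg 1: [4, 2]
Peg 2: [3]

After move 6 (0->2):
Peg 0: []
Peg 1: [4, 2]
Peg 2: [3, 1]

After move 7 (2->2):
Peg 0: []
Peg 1: [4, 2]
Peg 2: [3, 1]

After move 8 (1->1):
Peg 0: []
Peg 1: [4, 2]
Peg 2: [3, 1]

Answer: Peg 0: []
Peg 1: [4, 2]
Peg 2: [3, 1]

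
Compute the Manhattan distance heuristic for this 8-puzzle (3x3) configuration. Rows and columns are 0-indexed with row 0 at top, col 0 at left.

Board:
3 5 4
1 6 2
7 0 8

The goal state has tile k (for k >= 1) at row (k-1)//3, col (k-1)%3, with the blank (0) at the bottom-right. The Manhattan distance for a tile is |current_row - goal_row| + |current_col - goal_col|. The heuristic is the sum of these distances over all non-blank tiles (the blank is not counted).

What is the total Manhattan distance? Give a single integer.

Answer: 11

Derivation:
Tile 3: (0,0)->(0,2) = 2
Tile 5: (0,1)->(1,1) = 1
Tile 4: (0,2)->(1,0) = 3
Tile 1: (1,0)->(0,0) = 1
Tile 6: (1,1)->(1,2) = 1
Tile 2: (1,2)->(0,1) = 2
Tile 7: (2,0)->(2,0) = 0
Tile 8: (2,2)->(2,1) = 1
Sum: 2 + 1 + 3 + 1 + 1 + 2 + 0 + 1 = 11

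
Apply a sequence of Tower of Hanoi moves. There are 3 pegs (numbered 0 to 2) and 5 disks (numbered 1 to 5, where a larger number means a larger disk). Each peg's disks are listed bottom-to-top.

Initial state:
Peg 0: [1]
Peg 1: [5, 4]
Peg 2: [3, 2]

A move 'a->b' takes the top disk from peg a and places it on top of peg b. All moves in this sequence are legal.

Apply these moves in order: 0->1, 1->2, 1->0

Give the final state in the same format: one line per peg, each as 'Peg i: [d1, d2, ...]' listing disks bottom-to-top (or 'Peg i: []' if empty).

After move 1 (0->1):
Peg 0: []
Peg 1: [5, 4, 1]
Peg 2: [3, 2]

After move 2 (1->2):
Peg 0: []
Peg 1: [5, 4]
Peg 2: [3, 2, 1]

After move 3 (1->0):
Peg 0: [4]
Peg 1: [5]
Peg 2: [3, 2, 1]

Answer: Peg 0: [4]
Peg 1: [5]
Peg 2: [3, 2, 1]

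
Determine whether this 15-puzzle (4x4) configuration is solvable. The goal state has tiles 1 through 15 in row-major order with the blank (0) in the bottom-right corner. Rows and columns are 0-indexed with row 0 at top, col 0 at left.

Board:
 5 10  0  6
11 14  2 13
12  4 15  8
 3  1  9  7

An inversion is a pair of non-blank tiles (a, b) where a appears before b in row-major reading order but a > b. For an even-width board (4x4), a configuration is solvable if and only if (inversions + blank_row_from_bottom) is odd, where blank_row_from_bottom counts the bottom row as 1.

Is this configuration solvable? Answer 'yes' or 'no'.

Answer: no

Derivation:
Inversions: 58
Blank is in row 0 (0-indexed from top), which is row 4 counting from the bottom (bottom = 1).
58 + 4 = 62, which is even, so the puzzle is not solvable.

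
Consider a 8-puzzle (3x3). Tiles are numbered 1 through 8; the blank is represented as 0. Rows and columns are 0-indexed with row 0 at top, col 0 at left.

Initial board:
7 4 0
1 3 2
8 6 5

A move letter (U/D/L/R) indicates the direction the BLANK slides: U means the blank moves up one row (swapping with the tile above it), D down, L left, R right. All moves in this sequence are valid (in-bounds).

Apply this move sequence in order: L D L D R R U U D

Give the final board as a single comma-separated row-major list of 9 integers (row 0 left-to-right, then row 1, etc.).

Answer: 7, 3, 4, 8, 1, 0, 6, 5, 2

Derivation:
After move 1 (L):
7 0 4
1 3 2
8 6 5

After move 2 (D):
7 3 4
1 0 2
8 6 5

After move 3 (L):
7 3 4
0 1 2
8 6 5

After move 4 (D):
7 3 4
8 1 2
0 6 5

After move 5 (R):
7 3 4
8 1 2
6 0 5

After move 6 (R):
7 3 4
8 1 2
6 5 0

After move 7 (U):
7 3 4
8 1 0
6 5 2

After move 8 (U):
7 3 0
8 1 4
6 5 2

After move 9 (D):
7 3 4
8 1 0
6 5 2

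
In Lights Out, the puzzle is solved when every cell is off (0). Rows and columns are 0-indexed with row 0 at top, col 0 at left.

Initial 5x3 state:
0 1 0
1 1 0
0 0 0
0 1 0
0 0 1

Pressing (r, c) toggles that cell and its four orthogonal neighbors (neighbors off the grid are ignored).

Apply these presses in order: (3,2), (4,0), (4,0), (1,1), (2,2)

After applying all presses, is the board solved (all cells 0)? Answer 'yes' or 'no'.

After press 1 at (3,2):
0 1 0
1 1 0
0 0 1
0 0 1
0 0 0

After press 2 at (4,0):
0 1 0
1 1 0
0 0 1
1 0 1
1 1 0

After press 3 at (4,0):
0 1 0
1 1 0
0 0 1
0 0 1
0 0 0

After press 4 at (1,1):
0 0 0
0 0 1
0 1 1
0 0 1
0 0 0

After press 5 at (2,2):
0 0 0
0 0 0
0 0 0
0 0 0
0 0 0

Lights still on: 0

Answer: yes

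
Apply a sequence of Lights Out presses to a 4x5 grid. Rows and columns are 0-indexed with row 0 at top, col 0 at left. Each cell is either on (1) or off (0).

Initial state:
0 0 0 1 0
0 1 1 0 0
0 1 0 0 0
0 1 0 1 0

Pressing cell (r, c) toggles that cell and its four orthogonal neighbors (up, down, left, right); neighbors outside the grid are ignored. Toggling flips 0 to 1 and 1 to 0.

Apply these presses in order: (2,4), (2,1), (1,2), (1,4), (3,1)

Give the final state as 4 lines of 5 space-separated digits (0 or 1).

After press 1 at (2,4):
0 0 0 1 0
0 1 1 0 1
0 1 0 1 1
0 1 0 1 1

After press 2 at (2,1):
0 0 0 1 0
0 0 1 0 1
1 0 1 1 1
0 0 0 1 1

After press 3 at (1,2):
0 0 1 1 0
0 1 0 1 1
1 0 0 1 1
0 0 0 1 1

After press 4 at (1,4):
0 0 1 1 1
0 1 0 0 0
1 0 0 1 0
0 0 0 1 1

After press 5 at (3,1):
0 0 1 1 1
0 1 0 0 0
1 1 0 1 0
1 1 1 1 1

Answer: 0 0 1 1 1
0 1 0 0 0
1 1 0 1 0
1 1 1 1 1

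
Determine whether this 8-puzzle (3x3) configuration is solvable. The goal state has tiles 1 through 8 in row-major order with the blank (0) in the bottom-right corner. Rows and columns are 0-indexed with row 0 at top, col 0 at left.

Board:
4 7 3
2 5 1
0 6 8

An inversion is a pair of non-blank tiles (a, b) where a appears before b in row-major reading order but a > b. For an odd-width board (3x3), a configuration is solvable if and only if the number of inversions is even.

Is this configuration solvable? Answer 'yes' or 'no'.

Answer: yes

Derivation:
Inversions (pairs i<j in row-major order where tile[i] > tile[j] > 0): 12
12 is even, so the puzzle is solvable.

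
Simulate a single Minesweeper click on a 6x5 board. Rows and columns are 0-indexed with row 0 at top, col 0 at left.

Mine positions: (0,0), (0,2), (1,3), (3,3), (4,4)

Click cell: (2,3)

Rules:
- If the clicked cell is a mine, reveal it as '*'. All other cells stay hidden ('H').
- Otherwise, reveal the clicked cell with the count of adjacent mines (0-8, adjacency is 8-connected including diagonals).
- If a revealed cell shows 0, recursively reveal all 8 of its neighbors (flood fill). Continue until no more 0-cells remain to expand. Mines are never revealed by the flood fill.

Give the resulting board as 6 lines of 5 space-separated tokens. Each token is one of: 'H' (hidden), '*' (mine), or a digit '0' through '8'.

H H H H H
H H H H H
H H H 2 H
H H H H H
H H H H H
H H H H H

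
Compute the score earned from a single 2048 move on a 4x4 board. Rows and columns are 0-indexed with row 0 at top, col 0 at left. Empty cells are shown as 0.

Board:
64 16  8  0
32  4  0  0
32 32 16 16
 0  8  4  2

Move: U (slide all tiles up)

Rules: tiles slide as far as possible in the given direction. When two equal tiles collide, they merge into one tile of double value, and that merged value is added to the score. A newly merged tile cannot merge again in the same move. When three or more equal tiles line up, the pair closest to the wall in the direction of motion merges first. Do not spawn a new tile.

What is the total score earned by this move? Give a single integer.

Slide up:
col 0: [64, 32, 32, 0] -> [64, 64, 0, 0]  score +64 (running 64)
col 1: [16, 4, 32, 8] -> [16, 4, 32, 8]  score +0 (running 64)
col 2: [8, 0, 16, 4] -> [8, 16, 4, 0]  score +0 (running 64)
col 3: [0, 0, 16, 2] -> [16, 2, 0, 0]  score +0 (running 64)
Board after move:
64 16  8 16
64  4 16  2
 0 32  4  0
 0  8  0  0

Answer: 64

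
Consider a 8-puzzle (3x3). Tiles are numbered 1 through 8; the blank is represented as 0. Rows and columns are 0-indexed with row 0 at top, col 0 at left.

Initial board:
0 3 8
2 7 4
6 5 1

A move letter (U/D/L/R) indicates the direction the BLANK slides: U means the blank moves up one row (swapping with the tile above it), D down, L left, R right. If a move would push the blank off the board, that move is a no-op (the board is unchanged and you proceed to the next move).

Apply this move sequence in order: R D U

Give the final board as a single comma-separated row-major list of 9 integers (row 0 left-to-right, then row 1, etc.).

After move 1 (R):
3 0 8
2 7 4
6 5 1

After move 2 (D):
3 7 8
2 0 4
6 5 1

After move 3 (U):
3 0 8
2 7 4
6 5 1

Answer: 3, 0, 8, 2, 7, 4, 6, 5, 1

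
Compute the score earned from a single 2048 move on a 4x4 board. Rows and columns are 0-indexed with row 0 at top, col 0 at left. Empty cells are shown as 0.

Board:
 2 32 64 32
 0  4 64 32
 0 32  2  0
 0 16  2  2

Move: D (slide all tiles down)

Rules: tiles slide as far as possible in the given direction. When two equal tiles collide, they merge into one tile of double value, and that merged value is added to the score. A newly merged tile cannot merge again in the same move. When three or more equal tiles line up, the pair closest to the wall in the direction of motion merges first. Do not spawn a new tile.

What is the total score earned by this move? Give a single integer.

Slide down:
col 0: [2, 0, 0, 0] -> [0, 0, 0, 2]  score +0 (running 0)
col 1: [32, 4, 32, 16] -> [32, 4, 32, 16]  score +0 (running 0)
col 2: [64, 64, 2, 2] -> [0, 0, 128, 4]  score +132 (running 132)
col 3: [32, 32, 0, 2] -> [0, 0, 64, 2]  score +64 (running 196)
Board after move:
  0  32   0   0
  0   4   0   0
  0  32 128  64
  2  16   4   2

Answer: 196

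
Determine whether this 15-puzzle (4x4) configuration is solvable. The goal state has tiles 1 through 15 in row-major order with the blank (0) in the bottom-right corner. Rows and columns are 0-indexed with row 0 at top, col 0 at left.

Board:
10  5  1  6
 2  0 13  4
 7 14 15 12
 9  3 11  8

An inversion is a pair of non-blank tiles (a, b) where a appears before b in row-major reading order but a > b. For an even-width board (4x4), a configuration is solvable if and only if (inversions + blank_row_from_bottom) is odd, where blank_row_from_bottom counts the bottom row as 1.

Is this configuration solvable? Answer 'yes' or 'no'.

Answer: yes

Derivation:
Inversions: 42
Blank is in row 1 (0-indexed from top), which is row 3 counting from the bottom (bottom = 1).
42 + 3 = 45, which is odd, so the puzzle is solvable.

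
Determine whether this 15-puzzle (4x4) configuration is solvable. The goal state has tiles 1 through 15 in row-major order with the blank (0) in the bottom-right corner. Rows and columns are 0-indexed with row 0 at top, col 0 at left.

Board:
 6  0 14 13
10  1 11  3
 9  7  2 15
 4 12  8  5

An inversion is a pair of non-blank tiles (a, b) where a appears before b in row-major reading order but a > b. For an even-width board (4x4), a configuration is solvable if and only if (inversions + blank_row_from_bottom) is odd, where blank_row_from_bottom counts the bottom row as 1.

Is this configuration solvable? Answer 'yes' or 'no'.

Inversions: 59
Blank is in row 0 (0-indexed from top), which is row 4 counting from the bottom (bottom = 1).
59 + 4 = 63, which is odd, so the puzzle is solvable.

Answer: yes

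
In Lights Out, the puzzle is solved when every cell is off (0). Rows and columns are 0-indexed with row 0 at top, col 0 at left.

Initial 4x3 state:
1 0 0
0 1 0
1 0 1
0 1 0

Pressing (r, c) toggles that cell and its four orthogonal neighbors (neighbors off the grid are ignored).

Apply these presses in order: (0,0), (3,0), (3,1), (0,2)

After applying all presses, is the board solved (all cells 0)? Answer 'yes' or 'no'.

After press 1 at (0,0):
0 1 0
1 1 0
1 0 1
0 1 0

After press 2 at (3,0):
0 1 0
1 1 0
0 0 1
1 0 0

After press 3 at (3,1):
0 1 0
1 1 0
0 1 1
0 1 1

After press 4 at (0,2):
0 0 1
1 1 1
0 1 1
0 1 1

Lights still on: 8

Answer: no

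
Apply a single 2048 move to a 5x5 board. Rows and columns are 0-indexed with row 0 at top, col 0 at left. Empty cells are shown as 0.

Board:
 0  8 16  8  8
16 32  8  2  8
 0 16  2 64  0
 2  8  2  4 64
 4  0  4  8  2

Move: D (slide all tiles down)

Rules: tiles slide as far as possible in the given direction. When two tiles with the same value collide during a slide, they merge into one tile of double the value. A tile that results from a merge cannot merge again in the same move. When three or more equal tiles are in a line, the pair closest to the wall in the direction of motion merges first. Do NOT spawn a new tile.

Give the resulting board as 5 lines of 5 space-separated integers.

Answer:  0  0  0  8  0
 0  8 16  2  0
16 32  8 64 16
 2 16  4  4 64
 4  8  4  8  2

Derivation:
Slide down:
col 0: [0, 16, 0, 2, 4] -> [0, 0, 16, 2, 4]
col 1: [8, 32, 16, 8, 0] -> [0, 8, 32, 16, 8]
col 2: [16, 8, 2, 2, 4] -> [0, 16, 8, 4, 4]
col 3: [8, 2, 64, 4, 8] -> [8, 2, 64, 4, 8]
col 4: [8, 8, 0, 64, 2] -> [0, 0, 16, 64, 2]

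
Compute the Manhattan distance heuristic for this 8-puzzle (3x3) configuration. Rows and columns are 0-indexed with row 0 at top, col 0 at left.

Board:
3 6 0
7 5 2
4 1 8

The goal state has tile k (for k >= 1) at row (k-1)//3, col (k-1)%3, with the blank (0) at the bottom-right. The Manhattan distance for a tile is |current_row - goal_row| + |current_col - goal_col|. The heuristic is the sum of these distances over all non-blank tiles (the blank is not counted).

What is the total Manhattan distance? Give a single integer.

Answer: 12

Derivation:
Tile 3: at (0,0), goal (0,2), distance |0-0|+|0-2| = 2
Tile 6: at (0,1), goal (1,2), distance |0-1|+|1-2| = 2
Tile 7: at (1,0), goal (2,0), distance |1-2|+|0-0| = 1
Tile 5: at (1,1), goal (1,1), distance |1-1|+|1-1| = 0
Tile 2: at (1,2), goal (0,1), distance |1-0|+|2-1| = 2
Tile 4: at (2,0), goal (1,0), distance |2-1|+|0-0| = 1
Tile 1: at (2,1), goal (0,0), distance |2-0|+|1-0| = 3
Tile 8: at (2,2), goal (2,1), distance |2-2|+|2-1| = 1
Sum: 2 + 2 + 1 + 0 + 2 + 1 + 3 + 1 = 12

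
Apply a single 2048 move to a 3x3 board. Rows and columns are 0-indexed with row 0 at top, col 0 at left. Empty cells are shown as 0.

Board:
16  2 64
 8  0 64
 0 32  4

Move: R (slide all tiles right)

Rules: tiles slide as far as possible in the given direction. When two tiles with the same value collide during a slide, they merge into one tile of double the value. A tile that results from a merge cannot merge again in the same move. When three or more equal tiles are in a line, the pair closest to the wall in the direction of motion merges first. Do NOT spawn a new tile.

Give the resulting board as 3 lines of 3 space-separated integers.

Slide right:
row 0: [16, 2, 64] -> [16, 2, 64]
row 1: [8, 0, 64] -> [0, 8, 64]
row 2: [0, 32, 4] -> [0, 32, 4]

Answer: 16  2 64
 0  8 64
 0 32  4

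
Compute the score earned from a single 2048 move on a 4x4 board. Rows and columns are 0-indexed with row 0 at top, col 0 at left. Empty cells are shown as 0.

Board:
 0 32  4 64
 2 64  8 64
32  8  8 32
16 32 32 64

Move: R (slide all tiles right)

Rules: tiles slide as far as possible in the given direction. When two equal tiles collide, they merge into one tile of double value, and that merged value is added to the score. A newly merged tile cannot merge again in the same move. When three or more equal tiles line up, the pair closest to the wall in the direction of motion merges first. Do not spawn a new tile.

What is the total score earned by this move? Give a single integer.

Answer: 80

Derivation:
Slide right:
row 0: [0, 32, 4, 64] -> [0, 32, 4, 64]  score +0 (running 0)
row 1: [2, 64, 8, 64] -> [2, 64, 8, 64]  score +0 (running 0)
row 2: [32, 8, 8, 32] -> [0, 32, 16, 32]  score +16 (running 16)
row 3: [16, 32, 32, 64] -> [0, 16, 64, 64]  score +64 (running 80)
Board after move:
 0 32  4 64
 2 64  8 64
 0 32 16 32
 0 16 64 64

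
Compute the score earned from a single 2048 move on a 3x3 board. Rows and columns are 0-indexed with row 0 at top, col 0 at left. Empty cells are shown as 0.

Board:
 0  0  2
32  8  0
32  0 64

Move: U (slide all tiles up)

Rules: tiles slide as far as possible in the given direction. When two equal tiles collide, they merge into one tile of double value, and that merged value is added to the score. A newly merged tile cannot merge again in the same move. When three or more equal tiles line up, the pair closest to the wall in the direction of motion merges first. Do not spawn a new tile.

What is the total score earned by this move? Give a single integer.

Slide up:
col 0: [0, 32, 32] -> [64, 0, 0]  score +64 (running 64)
col 1: [0, 8, 0] -> [8, 0, 0]  score +0 (running 64)
col 2: [2, 0, 64] -> [2, 64, 0]  score +0 (running 64)
Board after move:
64  8  2
 0  0 64
 0  0  0

Answer: 64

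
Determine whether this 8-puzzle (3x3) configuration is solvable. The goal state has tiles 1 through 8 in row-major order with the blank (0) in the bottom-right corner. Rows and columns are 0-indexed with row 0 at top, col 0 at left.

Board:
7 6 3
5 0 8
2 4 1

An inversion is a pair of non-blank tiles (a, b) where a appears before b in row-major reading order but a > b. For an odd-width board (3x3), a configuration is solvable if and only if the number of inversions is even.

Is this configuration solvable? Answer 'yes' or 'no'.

Inversions (pairs i<j in row-major order where tile[i] > tile[j] > 0): 21
21 is odd, so the puzzle is not solvable.

Answer: no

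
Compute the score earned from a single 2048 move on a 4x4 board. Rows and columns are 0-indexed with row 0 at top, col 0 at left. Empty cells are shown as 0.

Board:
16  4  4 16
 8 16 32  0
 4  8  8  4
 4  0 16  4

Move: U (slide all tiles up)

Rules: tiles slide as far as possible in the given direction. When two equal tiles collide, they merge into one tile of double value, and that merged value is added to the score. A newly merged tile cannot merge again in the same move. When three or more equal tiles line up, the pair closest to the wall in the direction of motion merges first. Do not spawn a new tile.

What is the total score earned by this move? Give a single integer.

Answer: 16

Derivation:
Slide up:
col 0: [16, 8, 4, 4] -> [16, 8, 8, 0]  score +8 (running 8)
col 1: [4, 16, 8, 0] -> [4, 16, 8, 0]  score +0 (running 8)
col 2: [4, 32, 8, 16] -> [4, 32, 8, 16]  score +0 (running 8)
col 3: [16, 0, 4, 4] -> [16, 8, 0, 0]  score +8 (running 16)
Board after move:
16  4  4 16
 8 16 32  8
 8  8  8  0
 0  0 16  0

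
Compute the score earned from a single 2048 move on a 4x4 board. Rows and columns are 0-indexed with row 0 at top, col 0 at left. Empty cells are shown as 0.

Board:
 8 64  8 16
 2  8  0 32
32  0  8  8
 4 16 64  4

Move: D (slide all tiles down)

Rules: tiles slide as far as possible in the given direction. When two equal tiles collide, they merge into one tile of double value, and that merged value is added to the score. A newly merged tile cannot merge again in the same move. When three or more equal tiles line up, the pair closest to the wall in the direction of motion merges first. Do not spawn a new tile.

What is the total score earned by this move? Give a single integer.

Answer: 16

Derivation:
Slide down:
col 0: [8, 2, 32, 4] -> [8, 2, 32, 4]  score +0 (running 0)
col 1: [64, 8, 0, 16] -> [0, 64, 8, 16]  score +0 (running 0)
col 2: [8, 0, 8, 64] -> [0, 0, 16, 64]  score +16 (running 16)
col 3: [16, 32, 8, 4] -> [16, 32, 8, 4]  score +0 (running 16)
Board after move:
 8  0  0 16
 2 64  0 32
32  8 16  8
 4 16 64  4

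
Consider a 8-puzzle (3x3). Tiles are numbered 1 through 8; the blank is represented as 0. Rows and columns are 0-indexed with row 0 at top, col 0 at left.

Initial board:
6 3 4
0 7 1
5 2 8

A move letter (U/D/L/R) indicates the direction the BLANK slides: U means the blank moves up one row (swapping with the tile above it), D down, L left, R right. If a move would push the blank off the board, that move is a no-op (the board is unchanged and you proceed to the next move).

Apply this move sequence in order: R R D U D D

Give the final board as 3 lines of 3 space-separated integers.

After move 1 (R):
6 3 4
7 0 1
5 2 8

After move 2 (R):
6 3 4
7 1 0
5 2 8

After move 3 (D):
6 3 4
7 1 8
5 2 0

After move 4 (U):
6 3 4
7 1 0
5 2 8

After move 5 (D):
6 3 4
7 1 8
5 2 0

After move 6 (D):
6 3 4
7 1 8
5 2 0

Answer: 6 3 4
7 1 8
5 2 0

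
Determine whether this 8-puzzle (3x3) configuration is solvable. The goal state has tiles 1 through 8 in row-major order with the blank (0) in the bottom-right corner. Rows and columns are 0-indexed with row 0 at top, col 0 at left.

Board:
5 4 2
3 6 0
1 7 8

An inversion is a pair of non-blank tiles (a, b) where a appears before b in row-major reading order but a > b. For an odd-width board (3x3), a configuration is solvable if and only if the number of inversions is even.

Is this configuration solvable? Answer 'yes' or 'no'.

Inversions (pairs i<j in row-major order where tile[i] > tile[j] > 0): 10
10 is even, so the puzzle is solvable.

Answer: yes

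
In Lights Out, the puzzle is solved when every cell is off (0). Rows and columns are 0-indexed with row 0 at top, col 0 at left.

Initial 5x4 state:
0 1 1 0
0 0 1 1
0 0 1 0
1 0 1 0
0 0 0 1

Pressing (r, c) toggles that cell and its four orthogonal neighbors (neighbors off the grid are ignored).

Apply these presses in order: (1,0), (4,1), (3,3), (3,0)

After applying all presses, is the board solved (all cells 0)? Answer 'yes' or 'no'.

After press 1 at (1,0):
1 1 1 0
1 1 1 1
1 0 1 0
1 0 1 0
0 0 0 1

After press 2 at (4,1):
1 1 1 0
1 1 1 1
1 0 1 0
1 1 1 0
1 1 1 1

After press 3 at (3,3):
1 1 1 0
1 1 1 1
1 0 1 1
1 1 0 1
1 1 1 0

After press 4 at (3,0):
1 1 1 0
1 1 1 1
0 0 1 1
0 0 0 1
0 1 1 0

Lights still on: 12

Answer: no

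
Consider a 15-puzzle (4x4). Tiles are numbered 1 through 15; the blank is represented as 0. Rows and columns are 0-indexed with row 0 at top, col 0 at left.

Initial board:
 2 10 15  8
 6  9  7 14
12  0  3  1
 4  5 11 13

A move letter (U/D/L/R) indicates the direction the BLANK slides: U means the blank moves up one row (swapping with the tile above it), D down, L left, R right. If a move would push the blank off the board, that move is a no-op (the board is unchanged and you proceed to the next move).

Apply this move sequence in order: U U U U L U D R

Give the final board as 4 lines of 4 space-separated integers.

After move 1 (U):
 2 10 15  8
 6  0  7 14
12  9  3  1
 4  5 11 13

After move 2 (U):
 2  0 15  8
 6 10  7 14
12  9  3  1
 4  5 11 13

After move 3 (U):
 2  0 15  8
 6 10  7 14
12  9  3  1
 4  5 11 13

After move 4 (U):
 2  0 15  8
 6 10  7 14
12  9  3  1
 4  5 11 13

After move 5 (L):
 0  2 15  8
 6 10  7 14
12  9  3  1
 4  5 11 13

After move 6 (U):
 0  2 15  8
 6 10  7 14
12  9  3  1
 4  5 11 13

After move 7 (D):
 6  2 15  8
 0 10  7 14
12  9  3  1
 4  5 11 13

After move 8 (R):
 6  2 15  8
10  0  7 14
12  9  3  1
 4  5 11 13

Answer:  6  2 15  8
10  0  7 14
12  9  3  1
 4  5 11 13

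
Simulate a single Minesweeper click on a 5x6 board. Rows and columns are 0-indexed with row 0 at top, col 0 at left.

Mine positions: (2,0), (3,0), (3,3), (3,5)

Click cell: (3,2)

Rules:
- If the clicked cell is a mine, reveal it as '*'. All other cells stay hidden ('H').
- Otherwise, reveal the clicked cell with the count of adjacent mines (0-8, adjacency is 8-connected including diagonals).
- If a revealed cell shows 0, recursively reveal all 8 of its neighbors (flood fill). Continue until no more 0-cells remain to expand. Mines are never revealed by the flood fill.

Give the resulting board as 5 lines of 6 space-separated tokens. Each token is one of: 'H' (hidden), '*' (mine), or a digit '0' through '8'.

H H H H H H
H H H H H H
H H H H H H
H H 1 H H H
H H H H H H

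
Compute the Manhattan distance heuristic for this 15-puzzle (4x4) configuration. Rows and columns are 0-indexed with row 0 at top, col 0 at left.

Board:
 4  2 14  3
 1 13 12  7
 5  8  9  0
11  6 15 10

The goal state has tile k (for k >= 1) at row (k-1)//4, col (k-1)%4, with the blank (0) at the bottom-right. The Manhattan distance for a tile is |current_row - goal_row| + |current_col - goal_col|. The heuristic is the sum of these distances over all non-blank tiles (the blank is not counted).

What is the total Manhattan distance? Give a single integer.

Tile 4: (0,0)->(0,3) = 3
Tile 2: (0,1)->(0,1) = 0
Tile 14: (0,2)->(3,1) = 4
Tile 3: (0,3)->(0,2) = 1
Tile 1: (1,0)->(0,0) = 1
Tile 13: (1,1)->(3,0) = 3
Tile 12: (1,2)->(2,3) = 2
Tile 7: (1,3)->(1,2) = 1
Tile 5: (2,0)->(1,0) = 1
Tile 8: (2,1)->(1,3) = 3
Tile 9: (2,2)->(2,0) = 2
Tile 11: (3,0)->(2,2) = 3
Tile 6: (3,1)->(1,1) = 2
Tile 15: (3,2)->(3,2) = 0
Tile 10: (3,3)->(2,1) = 3
Sum: 3 + 0 + 4 + 1 + 1 + 3 + 2 + 1 + 1 + 3 + 2 + 3 + 2 + 0 + 3 = 29

Answer: 29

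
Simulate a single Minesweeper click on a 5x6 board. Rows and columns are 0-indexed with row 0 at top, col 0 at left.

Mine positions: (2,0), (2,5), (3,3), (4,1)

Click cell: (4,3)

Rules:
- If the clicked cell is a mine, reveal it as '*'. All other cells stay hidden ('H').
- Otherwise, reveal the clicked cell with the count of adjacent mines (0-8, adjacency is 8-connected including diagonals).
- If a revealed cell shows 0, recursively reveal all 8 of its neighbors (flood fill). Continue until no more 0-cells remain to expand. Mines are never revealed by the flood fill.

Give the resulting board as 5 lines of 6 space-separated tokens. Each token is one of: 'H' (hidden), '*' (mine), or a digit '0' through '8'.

H H H H H H
H H H H H H
H H H H H H
H H H H H H
H H H 1 H H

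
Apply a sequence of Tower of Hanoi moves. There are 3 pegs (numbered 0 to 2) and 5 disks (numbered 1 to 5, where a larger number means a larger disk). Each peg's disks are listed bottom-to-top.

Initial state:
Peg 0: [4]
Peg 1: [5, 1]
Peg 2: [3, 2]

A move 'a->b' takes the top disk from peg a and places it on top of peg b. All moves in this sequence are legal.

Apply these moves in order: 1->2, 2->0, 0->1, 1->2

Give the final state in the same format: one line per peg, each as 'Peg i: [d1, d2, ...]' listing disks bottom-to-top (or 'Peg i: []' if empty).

Answer: Peg 0: [4]
Peg 1: [5]
Peg 2: [3, 2, 1]

Derivation:
After move 1 (1->2):
Peg 0: [4]
Peg 1: [5]
Peg 2: [3, 2, 1]

After move 2 (2->0):
Peg 0: [4, 1]
Peg 1: [5]
Peg 2: [3, 2]

After move 3 (0->1):
Peg 0: [4]
Peg 1: [5, 1]
Peg 2: [3, 2]

After move 4 (1->2):
Peg 0: [4]
Peg 1: [5]
Peg 2: [3, 2, 1]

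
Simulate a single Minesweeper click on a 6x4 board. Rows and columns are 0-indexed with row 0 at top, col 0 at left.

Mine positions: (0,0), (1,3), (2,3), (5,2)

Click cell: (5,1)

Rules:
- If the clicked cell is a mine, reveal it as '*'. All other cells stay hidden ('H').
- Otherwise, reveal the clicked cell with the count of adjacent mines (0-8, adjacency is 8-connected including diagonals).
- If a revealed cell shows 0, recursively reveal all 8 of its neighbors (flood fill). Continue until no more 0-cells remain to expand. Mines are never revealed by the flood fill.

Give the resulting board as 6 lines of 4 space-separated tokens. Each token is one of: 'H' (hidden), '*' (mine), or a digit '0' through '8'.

H H H H
H H H H
H H H H
H H H H
H H H H
H 1 H H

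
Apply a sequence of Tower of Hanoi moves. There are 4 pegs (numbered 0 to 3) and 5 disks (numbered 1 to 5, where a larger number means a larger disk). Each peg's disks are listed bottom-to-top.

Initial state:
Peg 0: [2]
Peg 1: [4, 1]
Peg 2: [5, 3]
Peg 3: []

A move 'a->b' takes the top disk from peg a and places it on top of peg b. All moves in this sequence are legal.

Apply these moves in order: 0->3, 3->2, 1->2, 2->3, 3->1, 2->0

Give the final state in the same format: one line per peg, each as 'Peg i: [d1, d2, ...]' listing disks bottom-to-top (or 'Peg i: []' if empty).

After move 1 (0->3):
Peg 0: []
Peg 1: [4, 1]
Peg 2: [5, 3]
Peg 3: [2]

After move 2 (3->2):
Peg 0: []
Peg 1: [4, 1]
Peg 2: [5, 3, 2]
Peg 3: []

After move 3 (1->2):
Peg 0: []
Peg 1: [4]
Peg 2: [5, 3, 2, 1]
Peg 3: []

After move 4 (2->3):
Peg 0: []
Peg 1: [4]
Peg 2: [5, 3, 2]
Peg 3: [1]

After move 5 (3->1):
Peg 0: []
Peg 1: [4, 1]
Peg 2: [5, 3, 2]
Peg 3: []

After move 6 (2->0):
Peg 0: [2]
Peg 1: [4, 1]
Peg 2: [5, 3]
Peg 3: []

Answer: Peg 0: [2]
Peg 1: [4, 1]
Peg 2: [5, 3]
Peg 3: []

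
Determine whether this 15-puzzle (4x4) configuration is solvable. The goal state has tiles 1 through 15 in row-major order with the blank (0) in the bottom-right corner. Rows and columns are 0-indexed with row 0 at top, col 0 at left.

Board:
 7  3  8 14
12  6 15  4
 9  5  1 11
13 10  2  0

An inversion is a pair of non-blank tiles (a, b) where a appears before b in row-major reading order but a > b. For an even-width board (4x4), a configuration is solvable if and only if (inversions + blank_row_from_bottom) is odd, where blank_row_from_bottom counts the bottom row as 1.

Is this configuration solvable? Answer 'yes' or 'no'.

Inversions: 55
Blank is in row 3 (0-indexed from top), which is row 1 counting from the bottom (bottom = 1).
55 + 1 = 56, which is even, so the puzzle is not solvable.

Answer: no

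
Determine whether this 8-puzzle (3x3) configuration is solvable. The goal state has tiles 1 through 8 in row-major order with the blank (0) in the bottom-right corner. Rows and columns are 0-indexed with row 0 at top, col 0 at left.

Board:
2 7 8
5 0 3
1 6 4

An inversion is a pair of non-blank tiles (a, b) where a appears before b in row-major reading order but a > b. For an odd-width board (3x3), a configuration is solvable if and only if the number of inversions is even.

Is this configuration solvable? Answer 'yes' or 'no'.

Inversions (pairs i<j in row-major order where tile[i] > tile[j] > 0): 16
16 is even, so the puzzle is solvable.

Answer: yes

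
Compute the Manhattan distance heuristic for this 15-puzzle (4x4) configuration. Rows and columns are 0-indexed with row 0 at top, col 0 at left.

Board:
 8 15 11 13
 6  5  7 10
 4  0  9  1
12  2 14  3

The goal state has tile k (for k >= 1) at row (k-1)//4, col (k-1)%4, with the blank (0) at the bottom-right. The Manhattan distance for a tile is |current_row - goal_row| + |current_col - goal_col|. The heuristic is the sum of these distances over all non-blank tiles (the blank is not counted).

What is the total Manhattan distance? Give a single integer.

Tile 8: (0,0)->(1,3) = 4
Tile 15: (0,1)->(3,2) = 4
Tile 11: (0,2)->(2,2) = 2
Tile 13: (0,3)->(3,0) = 6
Tile 6: (1,0)->(1,1) = 1
Tile 5: (1,1)->(1,0) = 1
Tile 7: (1,2)->(1,2) = 0
Tile 10: (1,3)->(2,1) = 3
Tile 4: (2,0)->(0,3) = 5
Tile 9: (2,2)->(2,0) = 2
Tile 1: (2,3)->(0,0) = 5
Tile 12: (3,0)->(2,3) = 4
Tile 2: (3,1)->(0,1) = 3
Tile 14: (3,2)->(3,1) = 1
Tile 3: (3,3)->(0,2) = 4
Sum: 4 + 4 + 2 + 6 + 1 + 1 + 0 + 3 + 5 + 2 + 5 + 4 + 3 + 1 + 4 = 45

Answer: 45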